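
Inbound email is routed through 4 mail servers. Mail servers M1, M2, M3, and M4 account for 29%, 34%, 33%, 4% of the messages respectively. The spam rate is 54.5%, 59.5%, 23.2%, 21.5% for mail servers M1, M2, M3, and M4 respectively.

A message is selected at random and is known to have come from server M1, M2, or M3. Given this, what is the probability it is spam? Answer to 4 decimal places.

0.4551

Let J = {M1, M2, M3}.
P(J) = 0.29 + 0.34 + 0.33 = 0.96.
P(S ∩ J) = 0.545·0.29 + 0.595·0.34 + 0.232·0.33 = 0.15805 + 0.2023 + 0.07656 = 0.43691.
P(S | J) = 0.43691 / 0.96 = 0.455115…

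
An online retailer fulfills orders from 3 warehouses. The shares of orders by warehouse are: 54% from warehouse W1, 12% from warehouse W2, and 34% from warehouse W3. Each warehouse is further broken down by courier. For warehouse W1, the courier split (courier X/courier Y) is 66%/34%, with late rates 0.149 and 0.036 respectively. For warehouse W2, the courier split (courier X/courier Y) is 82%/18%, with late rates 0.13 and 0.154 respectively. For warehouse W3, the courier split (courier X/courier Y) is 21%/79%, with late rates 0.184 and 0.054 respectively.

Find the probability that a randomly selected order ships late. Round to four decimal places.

P(L|W1) = 0.66·0.149 + 0.34·0.036 = 0.09834 + 0.01224 = 0.11058
P(L|W2) = 0.82·0.13 + 0.18·0.154 = 0.1066 + 0.02772 = 0.13432
P(L|W3) = 0.21·0.184 + 0.79·0.054 = 0.03864 + 0.04266 = 0.0813
Then overall,
P(L) = 0.54·0.11058 + 0.12·0.13432 + 0.34·0.0813
      = 0.0597132 + 0.0161184 + 0.027642 = 0.1034736

P(L) ≈ 0.1035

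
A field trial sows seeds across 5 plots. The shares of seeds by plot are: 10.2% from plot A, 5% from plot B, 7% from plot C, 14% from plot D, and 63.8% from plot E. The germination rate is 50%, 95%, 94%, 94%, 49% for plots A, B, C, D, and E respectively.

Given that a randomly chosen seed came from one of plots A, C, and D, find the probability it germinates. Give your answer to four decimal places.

Let S = {A, C, D}.
P(S) = 0.102 + 0.07 + 0.14 = 0.312.
P(G ∩ S) = 0.5·0.102 + 0.94·0.07 + 0.94·0.14 = 0.051 + 0.0658 + 0.1316 = 0.2484.
P(G | S) = 0.2484 / 0.312 = 0.796154…

P(G|S) ≈ 0.7962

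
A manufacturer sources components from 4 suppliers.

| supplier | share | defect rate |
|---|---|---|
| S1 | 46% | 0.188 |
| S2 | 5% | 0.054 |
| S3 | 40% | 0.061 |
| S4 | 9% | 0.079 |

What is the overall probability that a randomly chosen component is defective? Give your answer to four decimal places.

P(D) ≈ 0.1207

P(D) = P(D|S1)·P(S1) + P(D|S2)·P(S2) + P(D|S3)·P(S3) + P(D|S4)·P(S4)
      = 0.188·0.46 + 0.054·0.05 + 0.061·0.4 + 0.079·0.09
      = 0.08648 + 0.0027 + 0.0244 + 0.00711 = 0.12069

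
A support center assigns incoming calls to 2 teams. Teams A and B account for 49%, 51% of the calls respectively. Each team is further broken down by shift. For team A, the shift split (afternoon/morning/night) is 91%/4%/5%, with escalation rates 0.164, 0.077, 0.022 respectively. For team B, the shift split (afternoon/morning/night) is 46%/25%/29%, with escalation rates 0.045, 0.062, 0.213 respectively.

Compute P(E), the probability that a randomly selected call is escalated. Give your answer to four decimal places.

P(E|A) = 0.91·0.164 + 0.04·0.077 + 0.05·0.022 = 0.14924 + 0.00308 + 0.0011 = 0.15342
P(E|B) = 0.46·0.045 + 0.25·0.062 + 0.29·0.213 = 0.0207 + 0.0155 + 0.06177 = 0.09797
Then overall,
P(E) = 0.49·0.15342 + 0.51·0.09797
      = 0.0751758 + 0.0499647 = 0.1251405

P(E) ≈ 0.1251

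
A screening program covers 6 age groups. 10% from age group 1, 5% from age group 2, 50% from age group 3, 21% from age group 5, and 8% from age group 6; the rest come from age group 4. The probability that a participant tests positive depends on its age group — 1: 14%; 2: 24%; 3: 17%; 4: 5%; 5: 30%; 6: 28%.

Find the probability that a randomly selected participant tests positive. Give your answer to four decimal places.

0.1994

P(4) = 1 − (0.1 + 0.05 + 0.5 + 0.21 + 0.08) = 0.06.
P(T) = P(T|1)·P(1) + P(T|2)·P(2) + P(T|3)·P(3) + P(T|4)·P(4) + P(T|5)·P(5) + P(T|6)·P(6)
      = 0.14·0.1 + 0.24·0.05 + 0.17·0.5 + 0.05·0.06 + 0.3·0.21 + 0.28·0.08
      = 0.014 + 0.012 + 0.085 + 0.003 + 0.063 + 0.0224 = 0.1994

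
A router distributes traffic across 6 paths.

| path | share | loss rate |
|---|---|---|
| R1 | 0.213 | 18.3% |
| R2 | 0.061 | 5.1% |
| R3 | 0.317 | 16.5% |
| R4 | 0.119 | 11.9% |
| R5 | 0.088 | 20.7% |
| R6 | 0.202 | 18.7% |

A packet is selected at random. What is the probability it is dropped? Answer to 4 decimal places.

Using total probability over the partition,
P(L) = P(L|R1)·P(R1) + P(L|R2)·P(R2) + P(L|R3)·P(R3) + P(L|R4)·P(R4) + P(L|R5)·P(R5) + P(L|R6)·P(R6)
      = 0.183·0.213 + 0.051·0.061 + 0.165·0.317 + 0.119·0.119 + 0.207·0.088 + 0.187·0.202
      = 0.038979 + 0.003111 + 0.052305 + 0.014161 + 0.018216 + 0.037774 = 0.164546

0.1645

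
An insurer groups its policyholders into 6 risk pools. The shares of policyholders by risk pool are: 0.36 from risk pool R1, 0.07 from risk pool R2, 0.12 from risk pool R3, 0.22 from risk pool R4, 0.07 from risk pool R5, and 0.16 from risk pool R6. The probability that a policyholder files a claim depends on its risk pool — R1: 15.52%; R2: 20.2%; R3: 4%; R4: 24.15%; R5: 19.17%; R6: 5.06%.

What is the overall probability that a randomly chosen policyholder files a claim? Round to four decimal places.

P(C) = P(C|R1)·P(R1) + P(C|R2)·P(R2) + P(C|R3)·P(R3) + P(C|R4)·P(R4) + P(C|R5)·P(R5) + P(C|R6)·P(R6)
      = 0.1552·0.36 + 0.202·0.07 + 0.04·0.12 + 0.2415·0.22 + 0.1917·0.07 + 0.0506·0.16
      = 0.055872 + 0.01414 + 0.0048 + 0.05313 + 0.013419 + 0.008096 = 0.149457

0.1495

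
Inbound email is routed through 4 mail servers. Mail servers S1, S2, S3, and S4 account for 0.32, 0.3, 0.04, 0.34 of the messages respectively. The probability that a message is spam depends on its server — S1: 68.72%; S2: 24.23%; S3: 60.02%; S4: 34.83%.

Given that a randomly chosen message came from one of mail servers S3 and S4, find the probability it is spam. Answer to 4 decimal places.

Let J = {S3, S4}.
P(J) = 0.04 + 0.34 = 0.38.
P(S ∩ J) = 0.6002·0.04 + 0.3483·0.34 = 0.024008 + 0.118422 = 0.14243.
P(S | J) = 0.14243 / 0.38 = 0.374816…

0.3748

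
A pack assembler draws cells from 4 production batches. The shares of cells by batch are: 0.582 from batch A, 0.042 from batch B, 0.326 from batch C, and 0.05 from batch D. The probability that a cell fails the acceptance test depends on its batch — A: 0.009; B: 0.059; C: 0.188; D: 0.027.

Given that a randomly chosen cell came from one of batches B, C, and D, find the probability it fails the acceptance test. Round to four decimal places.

Let S = {B, C, D}.
P(S) = 0.042 + 0.326 + 0.05 = 0.418.
P(F ∩ S) = 0.059·0.042 + 0.188·0.326 + 0.027·0.05 = 0.002478 + 0.061288 + 0.00135 = 0.065116.
P(F | S) = 0.065116 / 0.418 = 0.155780…

P(F|S) ≈ 0.1558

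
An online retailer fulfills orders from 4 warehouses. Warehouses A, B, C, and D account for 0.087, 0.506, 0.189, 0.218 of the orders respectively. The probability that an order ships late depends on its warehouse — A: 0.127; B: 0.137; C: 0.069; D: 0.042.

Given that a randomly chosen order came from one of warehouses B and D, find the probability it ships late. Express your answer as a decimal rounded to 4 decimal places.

Let S = {B, D}.
P(S) = 0.506 + 0.218 = 0.724.
P(L ∩ S) = 0.137·0.506 + 0.042·0.218 = 0.069322 + 0.009156 = 0.078478.
P(L | S) = 0.078478 / 0.724 = 0.108395…

P(L|S) ≈ 0.1084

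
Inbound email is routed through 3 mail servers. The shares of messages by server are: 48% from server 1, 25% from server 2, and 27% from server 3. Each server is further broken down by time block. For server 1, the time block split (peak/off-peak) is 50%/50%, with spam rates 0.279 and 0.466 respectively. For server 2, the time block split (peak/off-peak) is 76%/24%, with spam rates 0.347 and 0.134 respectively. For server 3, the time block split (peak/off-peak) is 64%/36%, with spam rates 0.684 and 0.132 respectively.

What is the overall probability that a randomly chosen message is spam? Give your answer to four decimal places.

P(S) ≈ 0.3838

P(S|1) = 0.5·0.279 + 0.5·0.466 = 0.1395 + 0.233 = 0.3725
P(S|2) = 0.76·0.347 + 0.24·0.134 = 0.26372 + 0.03216 = 0.29588
P(S|3) = 0.64·0.684 + 0.36·0.132 = 0.43776 + 0.04752 = 0.48528
By total probability over the outer partition,
P(S) = 0.48·0.3725 + 0.25·0.29588 + 0.27·0.48528
      = 0.1788 + 0.07397 + 0.1310256 = 0.3837956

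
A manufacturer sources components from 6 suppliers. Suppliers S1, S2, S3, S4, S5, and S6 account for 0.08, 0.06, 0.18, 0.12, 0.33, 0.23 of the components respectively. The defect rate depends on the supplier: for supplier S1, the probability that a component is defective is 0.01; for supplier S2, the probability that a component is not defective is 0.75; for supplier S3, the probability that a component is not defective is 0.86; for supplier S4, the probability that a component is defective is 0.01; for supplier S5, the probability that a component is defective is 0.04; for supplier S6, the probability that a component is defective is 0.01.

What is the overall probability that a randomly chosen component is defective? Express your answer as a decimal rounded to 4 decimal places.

P(D|S2) = 1 − 0.75 = 0.25.
P(D|S3) = 1 − 0.86 = 0.14.
By the law of total probability,
P(D) = P(D|S1)·P(S1) + P(D|S2)·P(S2) + P(D|S3)·P(S3) + P(D|S4)·P(S4) + P(D|S5)·P(S5) + P(D|S6)·P(S6)
      = 0.01·0.08 + 0.25·0.06 + 0.14·0.18 + 0.01·0.12 + 0.04·0.33 + 0.01·0.23
      = 0.0008 + 0.015 + 0.0252 + 0.0012 + 0.0132 + 0.0023 = 0.0577

P(D) ≈ 0.0577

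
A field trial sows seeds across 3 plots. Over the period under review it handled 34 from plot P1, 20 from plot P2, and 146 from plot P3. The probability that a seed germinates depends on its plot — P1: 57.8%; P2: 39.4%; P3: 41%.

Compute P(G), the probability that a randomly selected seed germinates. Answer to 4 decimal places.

0.4370

Total: 34 + 20 + 146 = 200.
P(P1) = 34/200 = 0.17. P(P2) = 20/200 = 0.1. P(P3) = 146/200 = 0.73.
P(G) = P(G|P1)·P(P1) + P(G|P2)·P(P2) + P(G|P3)·P(P3)
      = 0.578·0.17 + 0.394·0.1 + 0.41·0.73
      = 0.09826 + 0.0394 + 0.2993 = 0.43696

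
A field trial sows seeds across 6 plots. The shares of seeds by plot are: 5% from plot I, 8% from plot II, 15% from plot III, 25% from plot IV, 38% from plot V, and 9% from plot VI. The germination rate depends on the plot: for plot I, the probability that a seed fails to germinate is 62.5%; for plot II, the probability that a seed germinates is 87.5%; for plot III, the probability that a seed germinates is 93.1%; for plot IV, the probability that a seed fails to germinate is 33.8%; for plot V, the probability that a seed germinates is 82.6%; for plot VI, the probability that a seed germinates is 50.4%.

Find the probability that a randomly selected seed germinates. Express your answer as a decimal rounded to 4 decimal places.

P(G) ≈ 0.7531

P(G|I) = 1 − 0.625 = 0.375.
P(G|IV) = 1 − 0.338 = 0.662.
P(G) = P(G|I)·P(I) + P(G|II)·P(II) + P(G|III)·P(III) + P(G|IV)·P(IV) + P(G|V)·P(V) + P(G|VI)·P(VI)
      = 0.375·0.05 + 0.875·0.08 + 0.931·0.15 + 0.662·0.25 + 0.826·0.38 + 0.504·0.09
      = 0.01875 + 0.07 + 0.13965 + 0.1655 + 0.31388 + 0.04536 = 0.75314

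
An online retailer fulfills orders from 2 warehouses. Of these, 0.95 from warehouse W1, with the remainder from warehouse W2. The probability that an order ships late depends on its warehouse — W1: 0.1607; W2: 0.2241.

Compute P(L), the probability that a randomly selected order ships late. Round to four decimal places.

P(W2) = 1 − (0.95) = 0.05.
P(L) = P(L|W1)·P(W1) + P(L|W2)·P(W2)
      = 0.1607·0.95 + 0.2241·0.05
      = 0.152665 + 0.011205 = 0.16387

0.1639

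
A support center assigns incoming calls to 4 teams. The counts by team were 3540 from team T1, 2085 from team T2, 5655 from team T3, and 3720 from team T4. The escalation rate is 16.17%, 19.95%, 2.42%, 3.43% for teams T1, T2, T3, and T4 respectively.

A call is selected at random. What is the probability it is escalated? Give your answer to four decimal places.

P(E) ≈ 0.0835

Total: 3540 + 2085 + 5655 + 3720 = 15000.
P(T1) = 3540/15000 = 0.236. P(T2) = 2085/15000 = 0.139. P(T3) = 5655/15000 = 0.377. P(T4) = 3720/15000 = 0.248.
P(E) = P(E|T1)·P(T1) + P(E|T2)·P(T2) + P(E|T3)·P(T3) + P(E|T4)·P(T4)
      = 0.1617·0.236 + 0.1995·0.139 + 0.0242·0.377 + 0.0343·0.248
      = 0.0381612 + 0.0277305 + 0.0091234 + 0.0085064 = 0.0835215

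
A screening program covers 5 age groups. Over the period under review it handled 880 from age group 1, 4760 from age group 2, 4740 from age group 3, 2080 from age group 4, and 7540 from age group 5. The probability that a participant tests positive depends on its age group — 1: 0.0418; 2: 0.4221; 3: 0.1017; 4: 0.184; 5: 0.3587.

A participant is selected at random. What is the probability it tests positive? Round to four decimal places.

0.2808

Total: 880 + 4760 + 4740 + 2080 + 7540 = 20000.
P(1) = 880/20000 = 0.044. P(2) = 4760/20000 = 0.238. P(3) = 4740/20000 = 0.237. P(4) = 2080/20000 = 0.104. P(5) = 7540/20000 = 0.377.
P(T) = P(T|1)·P(1) + P(T|2)·P(2) + P(T|3)·P(3) + P(T|4)·P(4) + P(T|5)·P(5)
      = 0.0418·0.044 + 0.4221·0.238 + 0.1017·0.237 + 0.184·0.104 + 0.3587·0.377
      = 0.0018392 + 0.1004598 + 0.0241029 + 0.019136 + 0.1352299 = 0.2807678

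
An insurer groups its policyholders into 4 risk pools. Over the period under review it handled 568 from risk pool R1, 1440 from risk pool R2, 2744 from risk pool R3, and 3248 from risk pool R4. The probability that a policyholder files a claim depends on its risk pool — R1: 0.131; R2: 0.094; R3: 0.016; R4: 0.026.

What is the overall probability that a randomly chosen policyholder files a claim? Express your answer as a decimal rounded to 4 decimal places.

Total: 568 + 1440 + 2744 + 3248 = 8000.
P(R1) = 568/8000 = 0.071. P(R2) = 1440/8000 = 0.18. P(R3) = 2744/8000 = 0.343. P(R4) = 3248/8000 = 0.406.
Using total probability over the partition,
P(C) = P(C|R1)·P(R1) + P(C|R2)·P(R2) + P(C|R3)·P(R3) + P(C|R4)·P(R4)
      = 0.131·0.071 + 0.094·0.18 + 0.016·0.343 + 0.026·0.406
      = 0.009301 + 0.01692 + 0.005488 + 0.010556 = 0.042265

0.0423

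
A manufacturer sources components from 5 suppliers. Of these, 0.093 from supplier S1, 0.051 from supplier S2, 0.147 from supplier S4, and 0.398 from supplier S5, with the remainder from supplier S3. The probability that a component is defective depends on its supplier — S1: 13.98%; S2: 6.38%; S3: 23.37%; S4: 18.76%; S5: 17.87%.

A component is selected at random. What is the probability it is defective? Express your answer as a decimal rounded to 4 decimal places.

P(D) ≈ 0.1876

P(S3) = 1 − (0.093 + 0.051 + 0.147 + 0.398) = 0.311.
Using total probability over the partition,
P(D) = P(D|S1)·P(S1) + P(D|S2)·P(S2) + P(D|S3)·P(S3) + P(D|S4)·P(S4) + P(D|S5)·P(S5)
      = 0.1398·0.093 + 0.0638·0.051 + 0.2337·0.311 + 0.1876·0.147 + 0.1787·0.398
      = 0.0130014 + 0.0032538 + 0.0726807 + 0.0275772 + 0.0711226 = 0.1876357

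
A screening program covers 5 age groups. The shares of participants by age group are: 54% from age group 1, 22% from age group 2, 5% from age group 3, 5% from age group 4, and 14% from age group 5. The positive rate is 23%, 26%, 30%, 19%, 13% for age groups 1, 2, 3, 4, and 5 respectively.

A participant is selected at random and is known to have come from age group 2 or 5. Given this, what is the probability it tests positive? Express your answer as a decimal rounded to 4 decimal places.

Let S = {2, 5}.
P(S) = 0.22 + 0.14 = 0.36.
P(T ∩ S) = 0.26·0.22 + 0.13·0.14 = 0.0572 + 0.0182 = 0.0754.
P(T | S) = 0.0754 / 0.36 = 0.209444…

P(T|S) ≈ 0.2094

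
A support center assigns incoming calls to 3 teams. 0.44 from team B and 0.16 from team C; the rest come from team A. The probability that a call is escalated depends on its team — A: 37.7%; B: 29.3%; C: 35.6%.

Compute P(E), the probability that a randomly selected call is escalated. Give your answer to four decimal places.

P(E) ≈ 0.3367

P(A) = 1 − (0.44 + 0.16) = 0.4.
Using total probability over the partition,
P(E) = P(E|A)·P(A) + P(E|B)·P(B) + P(E|C)·P(C)
      = 0.377·0.4 + 0.293·0.44 + 0.356·0.16
      = 0.1508 + 0.12892 + 0.05696 = 0.33668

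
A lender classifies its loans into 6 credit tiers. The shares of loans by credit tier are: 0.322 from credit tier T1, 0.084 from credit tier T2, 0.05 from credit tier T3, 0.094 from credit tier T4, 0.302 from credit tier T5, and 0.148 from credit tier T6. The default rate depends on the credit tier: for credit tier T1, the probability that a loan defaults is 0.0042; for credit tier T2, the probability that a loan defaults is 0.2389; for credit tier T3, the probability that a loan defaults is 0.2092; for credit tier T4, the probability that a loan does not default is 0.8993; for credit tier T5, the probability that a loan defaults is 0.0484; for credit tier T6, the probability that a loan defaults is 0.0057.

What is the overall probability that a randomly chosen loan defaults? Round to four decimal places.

P(D|T4) = 1 − 0.8993 = 0.1007.
P(D) = P(D|T1)·P(T1) + P(D|T2)·P(T2) + P(D|T3)·P(T3) + P(D|T4)·P(T4) + P(D|T5)·P(T5) + P(D|T6)·P(T6)
      = 0.0042·0.322 + 0.2389·0.084 + 0.2092·0.05 + 0.1007·0.094 + 0.0484·0.302 + 0.0057·0.148
      = 0.0013524 + 0.0200676 + 0.01046 + 0.0094658 + 0.0146168 + 0.0008436 = 0.0568062

P(D) ≈ 0.0568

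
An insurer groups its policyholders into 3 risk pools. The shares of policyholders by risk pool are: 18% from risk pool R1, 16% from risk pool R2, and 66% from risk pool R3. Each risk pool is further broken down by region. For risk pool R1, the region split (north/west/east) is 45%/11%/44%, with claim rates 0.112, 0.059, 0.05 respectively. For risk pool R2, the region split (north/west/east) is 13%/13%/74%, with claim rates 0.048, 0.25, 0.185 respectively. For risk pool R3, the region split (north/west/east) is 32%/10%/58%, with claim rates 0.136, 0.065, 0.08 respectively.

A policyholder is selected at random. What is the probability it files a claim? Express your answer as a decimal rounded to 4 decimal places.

P(C|R1) = 0.45·0.112 + 0.11·0.059 + 0.44·0.05 = 0.0504 + 0.00649 + 0.022 = 0.07889
P(C|R2) = 0.13·0.048 + 0.13·0.25 + 0.74·0.185 = 0.00624 + 0.0325 + 0.1369 = 0.17564
P(C|R3) = 0.32·0.136 + 0.1·0.065 + 0.58·0.08 = 0.04352 + 0.0065 + 0.0464 = 0.09642
Then overall,
P(C) = 0.18·0.07889 + 0.16·0.17564 + 0.66·0.09642
      = 0.0142002 + 0.0281024 + 0.0636372 = 0.1059398

P(C) ≈ 0.1059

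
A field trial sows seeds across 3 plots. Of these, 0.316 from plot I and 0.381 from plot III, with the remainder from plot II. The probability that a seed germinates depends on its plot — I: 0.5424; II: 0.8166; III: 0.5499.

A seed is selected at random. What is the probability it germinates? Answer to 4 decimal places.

P(G) ≈ 0.6283

P(II) = 1 − (0.316 + 0.381) = 0.303.
P(G) = P(G|I)·P(I) + P(G|II)·P(II) + P(G|III)·P(III)
      = 0.5424·0.316 + 0.8166·0.303 + 0.5499·0.381
      = 0.1713984 + 0.2474298 + 0.2095119 = 0.6283401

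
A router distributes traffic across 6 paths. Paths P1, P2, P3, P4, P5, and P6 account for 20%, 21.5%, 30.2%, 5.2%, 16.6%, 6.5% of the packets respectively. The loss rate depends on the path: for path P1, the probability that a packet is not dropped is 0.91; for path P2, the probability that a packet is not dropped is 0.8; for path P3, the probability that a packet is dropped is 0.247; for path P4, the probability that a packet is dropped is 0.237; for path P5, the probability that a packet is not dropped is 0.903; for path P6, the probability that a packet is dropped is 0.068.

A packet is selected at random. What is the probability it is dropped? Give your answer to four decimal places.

P(L) ≈ 0.1684

P(L|P1) = 1 − 0.91 = 0.09.
P(L|P2) = 1 − 0.8 = 0.2.
P(L|P5) = 1 − 0.903 = 0.097.
By the law of total probability,
P(L) = P(L|P1)·P(P1) + P(L|P2)·P(P2) + P(L|P3)·P(P3) + P(L|P4)·P(P4) + P(L|P5)·P(P5) + P(L|P6)·P(P6)
      = 0.09·0.2 + 0.2·0.215 + 0.247·0.302 + 0.237·0.052 + 0.097·0.166 + 0.068·0.065
      = 0.018 + 0.043 + 0.074594 + 0.012324 + 0.016102 + 0.00442 = 0.16844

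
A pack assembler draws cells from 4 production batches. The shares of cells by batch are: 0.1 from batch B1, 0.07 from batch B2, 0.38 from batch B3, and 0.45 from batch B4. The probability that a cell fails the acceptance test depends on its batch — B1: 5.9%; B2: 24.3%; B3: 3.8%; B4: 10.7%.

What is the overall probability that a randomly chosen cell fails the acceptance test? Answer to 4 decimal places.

P(F) = P(F|B1)·P(B1) + P(F|B2)·P(B2) + P(F|B3)·P(B3) + P(F|B4)·P(B4)
      = 0.059·0.1 + 0.243·0.07 + 0.038·0.38 + 0.107·0.45
      = 0.0059 + 0.01701 + 0.01444 + 0.04815 = 0.0855

0.0855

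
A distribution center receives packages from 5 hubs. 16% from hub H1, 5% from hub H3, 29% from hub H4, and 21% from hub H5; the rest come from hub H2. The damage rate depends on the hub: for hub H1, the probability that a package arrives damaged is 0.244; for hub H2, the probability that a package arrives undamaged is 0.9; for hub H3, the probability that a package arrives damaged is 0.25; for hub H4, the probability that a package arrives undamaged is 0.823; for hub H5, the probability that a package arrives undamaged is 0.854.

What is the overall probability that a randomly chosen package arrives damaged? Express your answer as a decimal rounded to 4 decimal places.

P(D) ≈ 0.1625

P(H2) = 1 − (0.16 + 0.05 + 0.29 + 0.21) = 0.29.
P(D|H2) = 1 − 0.9 = 0.1.
P(D|H4) = 1 − 0.823 = 0.177.
P(D|H5) = 1 − 0.854 = 0.146.
P(D) = P(D|H1)·P(H1) + P(D|H2)·P(H2) + P(D|H3)·P(H3) + P(D|H4)·P(H4) + P(D|H5)·P(H5)
      = 0.244·0.16 + 0.1·0.29 + 0.25·0.05 + 0.177·0.29 + 0.146·0.21
      = 0.03904 + 0.029 + 0.0125 + 0.05133 + 0.03066 = 0.16253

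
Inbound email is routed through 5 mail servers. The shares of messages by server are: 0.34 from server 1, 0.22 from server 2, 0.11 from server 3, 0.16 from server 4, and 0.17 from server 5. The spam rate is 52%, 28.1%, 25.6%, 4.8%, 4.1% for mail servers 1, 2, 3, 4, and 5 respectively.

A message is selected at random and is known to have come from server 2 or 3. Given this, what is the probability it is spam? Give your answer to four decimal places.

0.2727

Let J = {2, 3}.
P(J) = 0.22 + 0.11 = 0.33.
P(S ∩ J) = 0.281·0.22 + 0.256·0.11 = 0.06182 + 0.02816 = 0.08998.
P(S | J) = 0.08998 / 0.33 = 0.272667…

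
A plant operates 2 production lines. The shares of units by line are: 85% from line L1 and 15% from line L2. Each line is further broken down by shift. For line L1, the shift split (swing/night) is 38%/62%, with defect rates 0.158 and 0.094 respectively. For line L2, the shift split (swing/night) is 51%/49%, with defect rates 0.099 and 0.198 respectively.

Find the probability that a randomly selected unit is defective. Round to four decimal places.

P(D|L1) = 0.38·0.158 + 0.62·0.094 = 0.06004 + 0.05828 = 0.11832
P(D|L2) = 0.51·0.099 + 0.49·0.198 = 0.05049 + 0.09702 = 0.14751
By total probability over the outer partition,
P(D) = 0.85·0.11832 + 0.15·0.14751
      = 0.100572 + 0.0221265 = 0.1226985

0.1227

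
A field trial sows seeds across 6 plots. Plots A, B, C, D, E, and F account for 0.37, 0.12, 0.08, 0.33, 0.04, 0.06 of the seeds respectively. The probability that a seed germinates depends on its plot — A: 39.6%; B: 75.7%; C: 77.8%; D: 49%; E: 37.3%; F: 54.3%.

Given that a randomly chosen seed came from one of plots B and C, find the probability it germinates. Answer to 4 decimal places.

Let S = {B, C}.
P(S) = 0.12 + 0.08 = 0.2.
P(G ∩ S) = 0.757·0.12 + 0.778·0.08 = 0.09084 + 0.06224 = 0.15308.
P(G | S) = 0.15308 / 0.2 = 0.765400…

P(G|S) ≈ 0.7654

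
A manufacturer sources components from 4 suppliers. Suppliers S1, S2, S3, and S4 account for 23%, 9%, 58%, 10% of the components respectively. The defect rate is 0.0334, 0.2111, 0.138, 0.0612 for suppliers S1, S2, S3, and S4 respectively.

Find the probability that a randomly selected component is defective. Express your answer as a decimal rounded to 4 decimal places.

P(D) ≈ 0.1128

P(D) = P(D|S1)·P(S1) + P(D|S2)·P(S2) + P(D|S3)·P(S3) + P(D|S4)·P(S4)
      = 0.0334·0.23 + 0.2111·0.09 + 0.138·0.58 + 0.0612·0.1
      = 0.007682 + 0.018999 + 0.08004 + 0.00612 = 0.112841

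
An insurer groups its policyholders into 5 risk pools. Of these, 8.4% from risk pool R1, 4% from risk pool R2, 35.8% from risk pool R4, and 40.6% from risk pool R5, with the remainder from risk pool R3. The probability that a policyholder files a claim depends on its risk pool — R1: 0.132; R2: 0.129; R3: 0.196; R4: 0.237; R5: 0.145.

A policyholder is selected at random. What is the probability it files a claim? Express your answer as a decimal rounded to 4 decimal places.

P(R3) = 1 − (0.084 + 0.04 + 0.358 + 0.406) = 0.112.
Using total probability over the partition,
P(C) = P(C|R1)·P(R1) + P(C|R2)·P(R2) + P(C|R3)·P(R3) + P(C|R4)·P(R4) + P(C|R5)·P(R5)
      = 0.132·0.084 + 0.129·0.04 + 0.196·0.112 + 0.237·0.358 + 0.145·0.406
      = 0.011088 + 0.00516 + 0.021952 + 0.084846 + 0.05887 = 0.181916

0.1819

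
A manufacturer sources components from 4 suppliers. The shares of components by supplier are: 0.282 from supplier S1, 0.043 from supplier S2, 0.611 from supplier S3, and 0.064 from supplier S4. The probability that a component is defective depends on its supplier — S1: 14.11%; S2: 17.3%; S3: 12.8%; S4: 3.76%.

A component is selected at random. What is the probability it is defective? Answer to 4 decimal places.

0.1278

P(D) = P(D|S1)·P(S1) + P(D|S2)·P(S2) + P(D|S3)·P(S3) + P(D|S4)·P(S4)
      = 0.1411·0.282 + 0.173·0.043 + 0.128·0.611 + 0.0376·0.064
      = 0.0397902 + 0.007439 + 0.078208 + 0.0024064 = 0.1278436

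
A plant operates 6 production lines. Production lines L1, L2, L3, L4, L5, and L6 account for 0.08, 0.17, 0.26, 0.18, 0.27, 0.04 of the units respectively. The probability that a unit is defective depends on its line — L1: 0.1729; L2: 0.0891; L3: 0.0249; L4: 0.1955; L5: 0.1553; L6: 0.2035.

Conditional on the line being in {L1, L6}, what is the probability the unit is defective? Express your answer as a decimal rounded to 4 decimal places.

0.1831

Let S = {L1, L6}.
P(S) = 0.08 + 0.04 = 0.12.
P(D ∩ S) = 0.1729·0.08 + 0.2035·0.04 = 0.013832 + 0.00814 = 0.021972.
P(D | S) = 0.021972 / 0.12 = 0.183100…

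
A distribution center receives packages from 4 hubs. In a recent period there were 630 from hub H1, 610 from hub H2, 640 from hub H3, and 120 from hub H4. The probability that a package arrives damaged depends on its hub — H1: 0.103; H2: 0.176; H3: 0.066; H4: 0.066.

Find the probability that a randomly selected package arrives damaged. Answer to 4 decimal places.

Total: 630 + 610 + 640 + 120 = 2000.
P(H1) = 630/2000 = 0.315. P(H2) = 610/2000 = 0.305. P(H3) = 640/2000 = 0.32. P(H4) = 120/2000 = 0.06.
Summing over the partition,
P(D) = P(D|H1)·P(H1) + P(D|H2)·P(H2) + P(D|H3)·P(H3) + P(D|H4)·P(H4)
      = 0.103·0.315 + 0.176·0.305 + 0.066·0.32 + 0.066·0.06
      = 0.032445 + 0.05368 + 0.02112 + 0.00396 = 0.111205

0.1112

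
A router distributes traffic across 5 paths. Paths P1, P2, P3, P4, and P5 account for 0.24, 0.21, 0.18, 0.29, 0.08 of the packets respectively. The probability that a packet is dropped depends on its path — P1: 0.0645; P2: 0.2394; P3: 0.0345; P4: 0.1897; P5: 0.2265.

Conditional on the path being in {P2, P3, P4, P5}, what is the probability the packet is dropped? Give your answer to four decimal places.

0.1705

Let S = {P2, P3, P4, P5}.
P(S) = 0.21 + 0.18 + 0.29 + 0.08 = 0.76.
P(L ∩ S) = 0.2394·0.21 + 0.0345·0.18 + 0.1897·0.29 + 0.2265·0.08 = 0.050274 + 0.00621 + 0.055013 + 0.01812 = 0.129617.
P(L | S) = 0.129617 / 0.76 = 0.170549…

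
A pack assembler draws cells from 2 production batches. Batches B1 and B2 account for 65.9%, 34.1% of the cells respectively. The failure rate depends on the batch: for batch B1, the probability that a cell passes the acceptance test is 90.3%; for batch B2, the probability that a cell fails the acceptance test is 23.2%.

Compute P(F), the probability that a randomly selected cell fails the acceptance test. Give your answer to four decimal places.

P(F) ≈ 0.1430

P(F|B1) = 1 − 0.903 = 0.097.
P(F) = P(F|B1)·P(B1) + P(F|B2)·P(B2)
      = 0.097·0.659 + 0.232·0.341
      = 0.063923 + 0.079112 = 0.143035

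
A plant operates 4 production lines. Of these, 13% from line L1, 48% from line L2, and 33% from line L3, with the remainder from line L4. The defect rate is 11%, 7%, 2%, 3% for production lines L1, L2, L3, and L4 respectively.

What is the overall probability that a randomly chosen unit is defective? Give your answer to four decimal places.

0.0563

P(L4) = 1 − (0.13 + 0.48 + 0.33) = 0.06.
Summing over the partition,
P(D) = P(D|L1)·P(L1) + P(D|L2)·P(L2) + P(D|L3)·P(L3) + P(D|L4)·P(L4)
      = 0.11·0.13 + 0.07·0.48 + 0.02·0.33 + 0.03·0.06
      = 0.0143 + 0.0336 + 0.0066 + 0.0018 = 0.0563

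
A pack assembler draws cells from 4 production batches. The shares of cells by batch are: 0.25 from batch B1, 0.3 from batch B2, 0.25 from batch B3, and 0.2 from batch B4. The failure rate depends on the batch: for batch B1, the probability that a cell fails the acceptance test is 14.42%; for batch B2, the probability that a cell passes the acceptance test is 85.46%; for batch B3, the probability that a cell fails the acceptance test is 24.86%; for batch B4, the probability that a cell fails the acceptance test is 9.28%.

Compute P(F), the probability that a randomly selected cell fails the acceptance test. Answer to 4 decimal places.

P(F|B2) = 1 − 0.8546 = 0.1454.
P(F) = P(F|B1)·P(B1) + P(F|B2)·P(B2) + P(F|B3)·P(B3) + P(F|B4)·P(B4)
      = 0.1442·0.25 + 0.1454·0.3 + 0.2486·0.25 + 0.0928·0.2
      = 0.03605 + 0.04362 + 0.06215 + 0.01856 = 0.16038

0.1604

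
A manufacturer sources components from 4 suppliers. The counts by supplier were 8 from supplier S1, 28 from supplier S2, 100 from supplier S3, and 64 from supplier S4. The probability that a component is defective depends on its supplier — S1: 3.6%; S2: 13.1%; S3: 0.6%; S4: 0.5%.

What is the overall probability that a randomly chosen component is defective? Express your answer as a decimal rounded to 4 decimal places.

P(D) ≈ 0.0244

Total: 8 + 28 + 100 + 64 = 200.
P(S1) = 8/200 = 0.04. P(S2) = 28/200 = 0.14. P(S3) = 100/200 = 0.5. P(S4) = 64/200 = 0.32.
By the law of total probability,
P(D) = P(D|S1)·P(S1) + P(D|S2)·P(S2) + P(D|S3)·P(S3) + P(D|S4)·P(S4)
      = 0.036·0.04 + 0.131·0.14 + 0.006·0.5 + 0.005·0.32
      = 0.00144 + 0.01834 + 0.003 + 0.0016 = 0.02438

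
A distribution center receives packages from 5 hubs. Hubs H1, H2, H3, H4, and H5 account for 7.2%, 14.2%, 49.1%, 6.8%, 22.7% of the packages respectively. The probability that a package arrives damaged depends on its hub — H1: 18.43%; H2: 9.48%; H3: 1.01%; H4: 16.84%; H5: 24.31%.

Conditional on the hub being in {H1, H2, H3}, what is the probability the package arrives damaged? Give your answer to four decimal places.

P(D|S) ≈ 0.0450

Let S = {H1, H2, H3}.
P(S) = 0.072 + 0.142 + 0.491 = 0.705.
P(D ∩ S) = 0.1843·0.072 + 0.0948·0.142 + 0.0101·0.491 = 0.0132696 + 0.0134616 + 0.0049591 = 0.0316903.
P(D | S) = 0.0316903 / 0.705 = 0.044951…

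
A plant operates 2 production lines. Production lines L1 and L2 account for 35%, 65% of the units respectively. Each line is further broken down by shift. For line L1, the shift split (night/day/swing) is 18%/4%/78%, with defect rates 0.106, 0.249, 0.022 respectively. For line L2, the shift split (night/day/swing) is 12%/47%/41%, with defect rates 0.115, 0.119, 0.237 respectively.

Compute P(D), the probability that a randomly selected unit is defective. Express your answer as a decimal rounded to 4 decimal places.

P(D|L1) = 0.18·0.106 + 0.04·0.249 + 0.78·0.022 = 0.01908 + 0.00996 + 0.01716 = 0.0462
P(D|L2) = 0.12·0.115 + 0.47·0.119 + 0.41·0.237 = 0.0138 + 0.05593 + 0.09717 = 0.1669
By total probability over the outer partition,
P(D) = 0.35·0.0462 + 0.65·0.1669
      = 0.01617 + 0.108485 = 0.124655

P(D) ≈ 0.1247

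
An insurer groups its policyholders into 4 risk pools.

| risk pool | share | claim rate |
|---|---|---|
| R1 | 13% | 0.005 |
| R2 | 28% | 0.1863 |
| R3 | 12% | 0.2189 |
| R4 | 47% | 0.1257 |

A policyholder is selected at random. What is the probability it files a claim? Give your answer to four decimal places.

P(C) = P(C|R1)·P(R1) + P(C|R2)·P(R2) + P(C|R3)·P(R3) + P(C|R4)·P(R4)
      = 0.005·0.13 + 0.1863·0.28 + 0.2189·0.12 + 0.1257·0.47
      = 0.00065 + 0.052164 + 0.026268 + 0.059079 = 0.138161

0.1382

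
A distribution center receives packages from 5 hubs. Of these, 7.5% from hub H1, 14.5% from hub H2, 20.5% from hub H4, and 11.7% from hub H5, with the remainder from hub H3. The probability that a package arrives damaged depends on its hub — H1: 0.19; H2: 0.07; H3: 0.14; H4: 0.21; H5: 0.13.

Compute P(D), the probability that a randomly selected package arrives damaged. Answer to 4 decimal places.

P(D) ≈ 0.1468

P(H3) = 1 − (0.075 + 0.145 + 0.205 + 0.117) = 0.458.
Using total probability over the partition,
P(D) = P(D|H1)·P(H1) + P(D|H2)·P(H2) + P(D|H3)·P(H3) + P(D|H4)·P(H4) + P(D|H5)·P(H5)
      = 0.19·0.075 + 0.07·0.145 + 0.14·0.458 + 0.21·0.205 + 0.13·0.117
      = 0.01425 + 0.01015 + 0.06412 + 0.04305 + 0.01521 = 0.14678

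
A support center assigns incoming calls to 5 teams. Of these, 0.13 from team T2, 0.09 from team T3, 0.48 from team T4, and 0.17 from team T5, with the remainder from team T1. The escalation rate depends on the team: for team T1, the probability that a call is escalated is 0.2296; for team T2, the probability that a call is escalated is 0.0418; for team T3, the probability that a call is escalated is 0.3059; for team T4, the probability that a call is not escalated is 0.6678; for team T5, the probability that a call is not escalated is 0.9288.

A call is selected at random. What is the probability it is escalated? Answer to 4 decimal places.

P(E) ≈ 0.2344

P(T1) = 1 − (0.13 + 0.09 + 0.48 + 0.17) = 0.13.
P(E|T4) = 1 − 0.6678 = 0.3322.
P(E|T5) = 1 − 0.9288 = 0.0712.
P(E) = P(E|T1)·P(T1) + P(E|T2)·P(T2) + P(E|T3)·P(T3) + P(E|T4)·P(T4) + P(E|T5)·P(T5)
      = 0.2296·0.13 + 0.0418·0.13 + 0.3059·0.09 + 0.3322·0.48 + 0.0712·0.17
      = 0.029848 + 0.005434 + 0.027531 + 0.159456 + 0.012104 = 0.234373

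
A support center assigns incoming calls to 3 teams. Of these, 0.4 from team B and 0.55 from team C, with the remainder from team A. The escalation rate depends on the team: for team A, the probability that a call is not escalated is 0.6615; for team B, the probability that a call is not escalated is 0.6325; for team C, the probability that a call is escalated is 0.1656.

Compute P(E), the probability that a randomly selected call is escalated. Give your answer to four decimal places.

P(E) ≈ 0.2550

P(A) = 1 − (0.4 + 0.55) = 0.05.
P(E|A) = 1 − 0.6615 = 0.3385.
P(E|B) = 1 − 0.6325 = 0.3675.
By the law of total probability,
P(E) = P(E|A)·P(A) + P(E|B)·P(B) + P(E|C)·P(C)
      = 0.3385·0.05 + 0.3675·0.4 + 0.1656·0.55
      = 0.016925 + 0.147 + 0.09108 = 0.255005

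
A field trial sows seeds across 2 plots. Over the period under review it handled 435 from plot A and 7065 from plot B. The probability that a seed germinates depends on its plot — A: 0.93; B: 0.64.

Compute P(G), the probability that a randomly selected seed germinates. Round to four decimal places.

Total: 435 + 7065 = 7500.
P(A) = 435/7500 = 0.058. P(B) = 7065/7500 = 0.942.
P(G) = P(G|A)·P(A) + P(G|B)·P(B)
      = 0.93·0.058 + 0.64·0.942
      = 0.05394 + 0.60288 = 0.65682

P(G) ≈ 0.6568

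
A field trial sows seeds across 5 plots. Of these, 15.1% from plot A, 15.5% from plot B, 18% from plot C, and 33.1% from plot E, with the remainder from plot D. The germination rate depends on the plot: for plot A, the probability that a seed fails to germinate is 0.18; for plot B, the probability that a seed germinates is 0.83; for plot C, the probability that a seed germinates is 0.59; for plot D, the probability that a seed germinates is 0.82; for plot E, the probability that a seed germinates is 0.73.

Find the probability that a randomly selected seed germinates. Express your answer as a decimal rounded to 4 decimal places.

P(G) ≈ 0.7504

P(D) = 1 − (0.151 + 0.155 + 0.18 + 0.331) = 0.183.
P(G|A) = 1 − 0.18 = 0.82.
P(G) = P(G|A)·P(A) + P(G|B)·P(B) + P(G|C)·P(C) + P(G|D)·P(D) + P(G|E)·P(E)
      = 0.82·0.151 + 0.83·0.155 + 0.59·0.18 + 0.82·0.183 + 0.73·0.331
      = 0.12382 + 0.12865 + 0.1062 + 0.15006 + 0.24163 = 0.75036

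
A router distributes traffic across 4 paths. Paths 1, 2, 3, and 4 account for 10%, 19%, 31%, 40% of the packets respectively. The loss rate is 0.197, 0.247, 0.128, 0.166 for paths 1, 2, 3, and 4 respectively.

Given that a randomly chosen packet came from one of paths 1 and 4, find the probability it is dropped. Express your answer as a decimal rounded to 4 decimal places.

Let S = {1, 4}.
P(S) = 0.1 + 0.4 = 0.5.
P(L ∩ S) = 0.197·0.1 + 0.166·0.4 = 0.0197 + 0.0664 = 0.0861.
P(L | S) = 0.0861 / 0.5 = 0.172200…

0.1722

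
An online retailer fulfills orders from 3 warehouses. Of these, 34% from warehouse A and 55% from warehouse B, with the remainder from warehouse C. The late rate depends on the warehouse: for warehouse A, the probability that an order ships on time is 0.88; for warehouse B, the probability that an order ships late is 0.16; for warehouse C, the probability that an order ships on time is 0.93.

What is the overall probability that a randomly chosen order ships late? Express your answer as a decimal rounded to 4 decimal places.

P(C) = 1 − (0.34 + 0.55) = 0.11.
P(L|A) = 1 − 0.88 = 0.12.
P(L|C) = 1 − 0.93 = 0.07.
P(L) = P(L|A)·P(A) + P(L|B)·P(B) + P(L|C)·P(C)
      = 0.12·0.34 + 0.16·0.55 + 0.07·0.11
      = 0.0408 + 0.088 + 0.0077 = 0.1365

P(L) ≈ 0.1365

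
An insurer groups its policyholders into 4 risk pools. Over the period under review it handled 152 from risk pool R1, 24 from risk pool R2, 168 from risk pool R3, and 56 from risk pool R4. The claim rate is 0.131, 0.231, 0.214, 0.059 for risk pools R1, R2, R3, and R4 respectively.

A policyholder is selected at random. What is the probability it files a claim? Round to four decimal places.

0.1618

Total: 152 + 24 + 168 + 56 = 400.
P(R1) = 152/400 = 0.38. P(R2) = 24/400 = 0.06. P(R3) = 168/400 = 0.42. P(R4) = 56/400 = 0.14.
Summing over the partition,
P(C) = P(C|R1)·P(R1) + P(C|R2)·P(R2) + P(C|R3)·P(R3) + P(C|R4)·P(R4)
      = 0.131·0.38 + 0.231·0.06 + 0.214·0.42 + 0.059·0.14
      = 0.04978 + 0.01386 + 0.08988 + 0.00826 = 0.16178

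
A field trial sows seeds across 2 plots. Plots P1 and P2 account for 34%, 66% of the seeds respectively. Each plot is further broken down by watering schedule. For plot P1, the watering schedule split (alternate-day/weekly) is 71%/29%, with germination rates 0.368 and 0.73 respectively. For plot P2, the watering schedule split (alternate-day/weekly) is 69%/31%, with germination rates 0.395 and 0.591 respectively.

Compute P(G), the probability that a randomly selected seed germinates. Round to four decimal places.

P(G) ≈ 0.4616

P(G|P1) = 0.71·0.368 + 0.29·0.73 = 0.26128 + 0.2117 = 0.47298
P(G|P2) = 0.69·0.395 + 0.31·0.591 = 0.27255 + 0.18321 = 0.45576
Then overall,
P(G) = 0.34·0.47298 + 0.66·0.45576
      = 0.1608132 + 0.3008016 = 0.4616148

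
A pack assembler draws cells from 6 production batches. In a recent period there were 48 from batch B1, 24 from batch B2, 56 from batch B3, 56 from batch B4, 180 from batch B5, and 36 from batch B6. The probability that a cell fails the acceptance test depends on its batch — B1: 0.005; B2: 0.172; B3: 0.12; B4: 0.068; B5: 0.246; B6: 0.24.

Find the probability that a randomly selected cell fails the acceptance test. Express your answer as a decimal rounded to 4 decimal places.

0.1695

Total: 48 + 24 + 56 + 56 + 180 + 36 = 400.
P(B1) = 48/400 = 0.12. P(B2) = 24/400 = 0.06. P(B3) = 56/400 = 0.14. P(B4) = 56/400 = 0.14. P(B5) = 180/400 = 0.45. P(B6) = 36/400 = 0.09.
Summing over the partition,
P(F) = P(F|B1)·P(B1) + P(F|B2)·P(B2) + P(F|B3)·P(B3) + P(F|B4)·P(B4) + P(F|B5)·P(B5) + P(F|B6)·P(B6)
      = 0.005·0.12 + 0.172·0.06 + 0.12·0.14 + 0.068·0.14 + 0.246·0.45 + 0.24·0.09
      = 0.0006 + 0.01032 + 0.0168 + 0.00952 + 0.1107 + 0.0216 = 0.16954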